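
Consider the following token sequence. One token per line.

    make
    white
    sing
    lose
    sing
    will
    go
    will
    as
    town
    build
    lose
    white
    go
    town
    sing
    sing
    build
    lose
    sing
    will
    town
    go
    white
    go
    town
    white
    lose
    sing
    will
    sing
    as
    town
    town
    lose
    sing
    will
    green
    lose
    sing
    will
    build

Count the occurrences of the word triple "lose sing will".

Scanning the 40 overlapping trigram windows for "lose sing will":
  position 4–6: lose sing will
  position 19–21: lose sing will
  position 28–30: lose sing will
  position 35–37: lose sing will
  position 39–41: lose sing will

5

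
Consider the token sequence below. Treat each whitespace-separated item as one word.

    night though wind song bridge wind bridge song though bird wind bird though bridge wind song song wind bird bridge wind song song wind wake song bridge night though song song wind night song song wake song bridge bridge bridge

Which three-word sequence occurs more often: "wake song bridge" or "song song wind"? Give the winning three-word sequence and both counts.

"wake song bridge": 2 occurrences
"song song wind": 3 occurrences

"song song wind" (3 vs 2)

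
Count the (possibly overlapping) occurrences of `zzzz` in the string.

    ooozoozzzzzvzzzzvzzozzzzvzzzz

Sliding a length-4 window over the 29 characters (26 positions):
  position 7–10: zzzz
  position 8–11: zzzz
  position 13–16: zzzz
  position 21–24: zzzz
  position 26–29: zzzz

5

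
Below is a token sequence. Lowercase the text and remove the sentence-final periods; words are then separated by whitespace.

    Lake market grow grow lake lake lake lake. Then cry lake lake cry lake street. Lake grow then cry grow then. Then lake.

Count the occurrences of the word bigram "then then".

Scanning the 22 overlapping bigram windows for "then then":
  position 21–22: then then

1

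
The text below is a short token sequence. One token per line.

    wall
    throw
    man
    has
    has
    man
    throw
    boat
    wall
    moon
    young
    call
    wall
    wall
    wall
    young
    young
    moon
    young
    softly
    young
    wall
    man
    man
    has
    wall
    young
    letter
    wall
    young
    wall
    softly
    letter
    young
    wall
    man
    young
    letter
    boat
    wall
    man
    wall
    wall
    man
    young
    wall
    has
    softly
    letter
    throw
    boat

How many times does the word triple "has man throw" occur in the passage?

Scanning the 49 overlapping trigram windows for "has man throw":
  position 5–7: has man throw

1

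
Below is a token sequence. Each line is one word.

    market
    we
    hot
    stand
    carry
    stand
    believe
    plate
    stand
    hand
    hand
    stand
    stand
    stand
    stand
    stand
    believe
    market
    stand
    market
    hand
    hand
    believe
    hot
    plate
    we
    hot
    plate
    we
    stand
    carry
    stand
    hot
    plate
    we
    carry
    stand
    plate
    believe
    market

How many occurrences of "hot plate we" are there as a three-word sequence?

Scanning the 38 overlapping trigram windows for "hot plate we":
  position 24–26: hot plate we
  position 27–29: hot plate we
  position 33–35: hot plate we

3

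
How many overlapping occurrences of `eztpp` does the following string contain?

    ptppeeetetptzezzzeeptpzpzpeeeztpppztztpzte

Sliding a length-5 window over the 42 characters (38 positions):
  position 29–33: eztpp

1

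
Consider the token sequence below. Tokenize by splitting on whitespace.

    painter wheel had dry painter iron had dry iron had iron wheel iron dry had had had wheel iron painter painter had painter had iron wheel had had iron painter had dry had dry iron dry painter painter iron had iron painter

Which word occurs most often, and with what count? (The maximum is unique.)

Unigram frequencies (highest first):
  had: 13
  iron: 10
  painter: 9
  dry: 6
  wheel: 4

"had", 13 times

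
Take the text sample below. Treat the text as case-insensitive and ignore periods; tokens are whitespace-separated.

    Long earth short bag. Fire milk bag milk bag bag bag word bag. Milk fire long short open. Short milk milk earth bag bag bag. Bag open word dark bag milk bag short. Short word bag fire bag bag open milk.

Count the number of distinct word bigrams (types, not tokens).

28

41 tokens → 40 bigram windows in total.
Repeated bigrams (each contributes count−1 duplicates):
  bag bag: 6
  bag milk: 3
  milk bag: 3
  bag fire: 2
  bag open: 2
  word bag: 2
12 duplicate windows → 40 − 12 = 28 distinct.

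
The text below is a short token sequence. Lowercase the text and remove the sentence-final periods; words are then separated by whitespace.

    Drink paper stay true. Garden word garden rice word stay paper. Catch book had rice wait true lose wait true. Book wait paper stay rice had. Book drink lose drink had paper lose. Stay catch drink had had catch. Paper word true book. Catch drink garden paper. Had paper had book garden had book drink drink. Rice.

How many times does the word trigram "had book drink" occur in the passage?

2

Scanning the 55 overlapping trigram windows for "had book drink":
  position 26–28: had book drink
  position 53–55: had book drink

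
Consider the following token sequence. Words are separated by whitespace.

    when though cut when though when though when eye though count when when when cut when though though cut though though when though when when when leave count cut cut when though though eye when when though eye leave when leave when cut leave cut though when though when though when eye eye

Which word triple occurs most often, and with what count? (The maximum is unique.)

Trigram frequencies (highest first):
  when though when: 5
  though when though: 4
  cut when though: 3
  though when eye: 2
  when when when: 2
  when though though: 2
  … (33 more, each ≤ 1)

"when though when", 5 times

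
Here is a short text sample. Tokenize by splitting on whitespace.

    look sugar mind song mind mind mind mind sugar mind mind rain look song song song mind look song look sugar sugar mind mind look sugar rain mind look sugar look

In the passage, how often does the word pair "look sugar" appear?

Scanning the 30 overlapping bigram windows for "look sugar":
  position 1–2: look sugar
  position 20–21: look sugar
  position 25–26: look sugar
  position 29–30: look sugar

4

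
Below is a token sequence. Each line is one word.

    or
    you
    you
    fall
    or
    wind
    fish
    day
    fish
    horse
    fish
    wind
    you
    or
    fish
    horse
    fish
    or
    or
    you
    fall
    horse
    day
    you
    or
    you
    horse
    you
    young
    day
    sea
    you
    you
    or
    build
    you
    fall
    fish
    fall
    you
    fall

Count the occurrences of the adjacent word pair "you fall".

Scanning the 40 overlapping bigram windows for "you fall":
  position 3–4: you fall
  position 20–21: you fall
  position 36–37: you fall
  position 40–41: you fall

4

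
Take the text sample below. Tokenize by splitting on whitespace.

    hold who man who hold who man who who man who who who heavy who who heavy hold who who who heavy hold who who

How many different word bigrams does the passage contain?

8

25 tokens → 24 bigram windows in total.
Repeated bigrams (each contributes count−1 duplicates):
  who who: 7
  hold who: 4
  man who: 3
  who heavy: 3
  who man: 3
  heavy hold: 2
16 duplicate windows → 24 − 16 = 8 distinct.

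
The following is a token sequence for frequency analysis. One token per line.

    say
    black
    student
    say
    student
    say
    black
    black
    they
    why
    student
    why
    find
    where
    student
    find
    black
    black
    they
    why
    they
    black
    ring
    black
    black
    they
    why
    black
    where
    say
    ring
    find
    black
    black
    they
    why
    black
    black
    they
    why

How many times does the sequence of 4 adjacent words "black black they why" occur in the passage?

5

Scanning the 37 overlapping 4-gram windows for "black black they why":
  position 7–10: black black they why
  position 17–20: black black they why
  position 24–27: black black they why
  position 33–36: black black they why
  position 37–40: black black they why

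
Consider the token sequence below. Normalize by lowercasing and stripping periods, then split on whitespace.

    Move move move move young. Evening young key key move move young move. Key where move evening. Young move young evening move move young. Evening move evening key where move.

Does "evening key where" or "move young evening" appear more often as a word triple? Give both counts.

"evening key where": 1 occurrence
"move young evening": 3 occurrences

"move young evening" (3 vs 1)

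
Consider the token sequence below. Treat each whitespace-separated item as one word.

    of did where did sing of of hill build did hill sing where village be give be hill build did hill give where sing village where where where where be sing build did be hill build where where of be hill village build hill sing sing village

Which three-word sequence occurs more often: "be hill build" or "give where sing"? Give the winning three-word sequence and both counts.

"be hill build": 2 occurrences
"give where sing": 1 occurrence

"be hill build" (2 vs 1)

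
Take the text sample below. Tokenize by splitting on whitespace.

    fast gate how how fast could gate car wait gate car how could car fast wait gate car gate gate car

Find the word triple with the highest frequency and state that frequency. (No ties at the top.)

Trigram frequencies (highest first):
  wait gate car: 2
  fast gate how: 1
  gate how how: 1
  how how fast: 1
  how fast could: 1
  fast could gate: 1
  … (12 more, each ≤ 1)

"wait gate car", 2 times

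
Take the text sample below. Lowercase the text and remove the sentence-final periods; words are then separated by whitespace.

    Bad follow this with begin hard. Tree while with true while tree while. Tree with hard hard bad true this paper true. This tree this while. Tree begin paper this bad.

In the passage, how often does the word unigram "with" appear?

Scanning the 31 tokens for "with":
  position 4: with
  position 9: with
  position 15: with

3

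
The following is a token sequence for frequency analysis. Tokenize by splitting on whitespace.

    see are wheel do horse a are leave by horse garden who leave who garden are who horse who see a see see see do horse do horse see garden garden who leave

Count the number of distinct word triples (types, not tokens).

30

33 tokens → 31 trigram windows in total.
Repeated trigrams (each contributes count−1 duplicates):
  garden who leave: 2
1 duplicate windows → 31 − 1 = 30 distinct.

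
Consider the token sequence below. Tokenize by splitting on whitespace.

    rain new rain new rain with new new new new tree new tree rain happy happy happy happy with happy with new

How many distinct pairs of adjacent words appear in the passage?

22 tokens → 21 bigram windows in total.
Repeated bigrams (each contributes count−1 duplicates):
  happy happy: 3
  new new: 3
  happy with: 2
  new rain: 2
  new tree: 2
  rain new: 2
  with new: 2
9 duplicate windows → 21 − 9 = 12 distinct.

12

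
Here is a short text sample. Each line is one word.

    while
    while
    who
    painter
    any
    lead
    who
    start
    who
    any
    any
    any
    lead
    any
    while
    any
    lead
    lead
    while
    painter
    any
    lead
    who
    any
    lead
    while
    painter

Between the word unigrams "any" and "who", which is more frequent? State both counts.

"any": 8 occurrences
"who": 4 occurrences

"any" (8 vs 4)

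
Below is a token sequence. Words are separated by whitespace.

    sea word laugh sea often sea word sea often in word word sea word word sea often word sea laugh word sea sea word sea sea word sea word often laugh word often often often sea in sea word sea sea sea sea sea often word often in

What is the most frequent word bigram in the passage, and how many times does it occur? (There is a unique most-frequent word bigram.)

Bigram frequencies (highest first):
  word sea: 8
  sea word: 7
  sea sea: 6
  sea often: 4
  word often: 3
  often sea: 2
  … (12 more, each ≤ 2)

"word sea", 8 times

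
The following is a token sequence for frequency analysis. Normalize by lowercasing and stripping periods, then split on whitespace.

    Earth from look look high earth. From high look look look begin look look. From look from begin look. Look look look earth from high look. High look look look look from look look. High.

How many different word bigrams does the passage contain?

12

35 tokens → 34 bigram windows in total.
Repeated bigrams (each contributes count−1 duplicates):
  look look: 11
  earth from: 3
  from look: 3
  high look: 3
  look from: 3
  look high: 3
  begin look: 2
  from high: 2
22 duplicate windows → 34 − 22 = 12 distinct.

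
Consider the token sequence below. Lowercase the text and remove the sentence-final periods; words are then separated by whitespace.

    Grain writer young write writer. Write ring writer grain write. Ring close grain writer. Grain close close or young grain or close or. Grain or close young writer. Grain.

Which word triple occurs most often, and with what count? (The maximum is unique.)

"grain or close", 2 times

Trigram frequencies (highest first):
  grain or close: 2
  grain writer young: 1
  writer young write: 1
  young write writer: 1
  write writer write: 1
  writer write ring: 1
  … (20 more, each ≤ 1)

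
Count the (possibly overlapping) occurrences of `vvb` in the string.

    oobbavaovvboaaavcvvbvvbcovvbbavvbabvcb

Sliding a length-3 window over the 38 characters (36 positions):
  position 9–11: vvb
  position 18–20: vvb
  position 21–23: vvb
  position 26–28: vvb
  position 31–33: vvb

5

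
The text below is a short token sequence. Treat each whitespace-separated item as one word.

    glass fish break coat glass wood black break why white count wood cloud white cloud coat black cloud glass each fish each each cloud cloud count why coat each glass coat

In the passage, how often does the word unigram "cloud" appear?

5

Scanning the 31 tokens for "cloud":
  position 13: cloud
  position 15: cloud
  position 18: cloud
  position 24: cloud
  position 25: cloud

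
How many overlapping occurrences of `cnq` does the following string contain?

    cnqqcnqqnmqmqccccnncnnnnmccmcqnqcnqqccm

Sliding a length-3 window over the 39 characters (37 positions):
  position 1–3: cnq
  position 5–7: cnq
  position 33–35: cnq

3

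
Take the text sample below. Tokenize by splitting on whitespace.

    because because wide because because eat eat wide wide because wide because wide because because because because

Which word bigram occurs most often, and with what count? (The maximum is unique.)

"because because", 5 times

Bigram frequencies (highest first):
  because because: 5
  wide because: 4
  because wide: 3
  because eat: 1
  eat eat: 1
  eat wide: 1
  … (1 more, each ≤ 1)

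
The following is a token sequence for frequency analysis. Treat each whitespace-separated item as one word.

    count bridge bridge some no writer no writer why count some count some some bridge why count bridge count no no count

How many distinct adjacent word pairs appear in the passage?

22 tokens → 21 bigram windows in total.
Repeated bigrams (each contributes count−1 duplicates):
  count bridge: 2
  count some: 2
  no writer: 2
  why count: 2
4 duplicate windows → 21 − 4 = 17 distinct.

17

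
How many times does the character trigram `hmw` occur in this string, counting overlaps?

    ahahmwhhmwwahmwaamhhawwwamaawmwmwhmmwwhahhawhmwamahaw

Sliding a length-3 window over the 53 characters (51 positions):
  position 4–6: hmw
  position 8–10: hmw
  position 13–15: hmw
  position 45–47: hmw

4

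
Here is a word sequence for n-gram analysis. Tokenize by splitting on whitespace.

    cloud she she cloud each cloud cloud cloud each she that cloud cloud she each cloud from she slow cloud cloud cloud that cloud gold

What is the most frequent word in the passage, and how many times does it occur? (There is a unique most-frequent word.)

Unigram frequencies (highest first):
  cloud: 12
  she: 5
  each: 3
  that: 2
  from: 1
  slow: 1
  … (1 more, each ≤ 1)

"cloud", 12 times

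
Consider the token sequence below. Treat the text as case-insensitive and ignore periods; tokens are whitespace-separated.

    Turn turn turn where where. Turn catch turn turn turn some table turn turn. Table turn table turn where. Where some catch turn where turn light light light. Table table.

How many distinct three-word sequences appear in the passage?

30 tokens → 28 trigram windows in total.
Repeated trigrams (each contributes count−1 duplicates):
  turn table turn: 2
  turn turn turn: 2
  turn where where: 2
3 duplicate windows → 28 − 3 = 25 distinct.

25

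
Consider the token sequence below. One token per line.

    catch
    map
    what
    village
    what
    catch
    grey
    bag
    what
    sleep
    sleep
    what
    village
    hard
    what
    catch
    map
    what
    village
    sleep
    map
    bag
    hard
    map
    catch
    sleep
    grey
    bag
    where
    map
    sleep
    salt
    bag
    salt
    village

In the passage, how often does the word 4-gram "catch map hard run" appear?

0

Scanning the 32 overlapping 4-gram windows for "catch map hard run":
  (none found)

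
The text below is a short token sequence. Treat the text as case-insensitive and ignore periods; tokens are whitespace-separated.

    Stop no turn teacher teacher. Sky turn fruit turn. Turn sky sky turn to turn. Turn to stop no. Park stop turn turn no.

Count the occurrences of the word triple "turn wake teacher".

Scanning the 22 overlapping trigram windows for "turn wake teacher":
  (none found)

0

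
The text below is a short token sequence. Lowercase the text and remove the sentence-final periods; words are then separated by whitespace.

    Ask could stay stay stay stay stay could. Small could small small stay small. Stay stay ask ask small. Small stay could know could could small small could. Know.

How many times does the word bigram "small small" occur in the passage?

Scanning the 28 overlapping bigram windows for "small small":
  position 11–12: small small
  position 19–20: small small
  position 26–27: small small

3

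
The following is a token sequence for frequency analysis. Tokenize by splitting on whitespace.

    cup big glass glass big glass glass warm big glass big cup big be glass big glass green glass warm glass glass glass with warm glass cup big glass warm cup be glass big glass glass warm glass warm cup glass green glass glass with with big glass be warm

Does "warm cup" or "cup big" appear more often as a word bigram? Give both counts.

"warm cup": 2 occurrences
"cup big": 3 occurrences

"cup big" (3 vs 2)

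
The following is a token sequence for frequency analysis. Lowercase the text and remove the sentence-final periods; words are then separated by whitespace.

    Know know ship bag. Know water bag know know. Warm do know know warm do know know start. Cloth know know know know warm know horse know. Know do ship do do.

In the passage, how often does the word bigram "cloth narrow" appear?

0

Scanning the 31 overlapping bigram windows for "cloth narrow":
  (none found)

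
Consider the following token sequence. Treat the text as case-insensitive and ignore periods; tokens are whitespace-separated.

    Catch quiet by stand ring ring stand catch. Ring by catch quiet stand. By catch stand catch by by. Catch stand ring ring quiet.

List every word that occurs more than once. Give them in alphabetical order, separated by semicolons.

Unigram counts meeting the condition (more than once):
  by: 5
  catch: 6
  quiet: 3
  ring: 5
  stand: 5

by; catch; quiet; ring; stand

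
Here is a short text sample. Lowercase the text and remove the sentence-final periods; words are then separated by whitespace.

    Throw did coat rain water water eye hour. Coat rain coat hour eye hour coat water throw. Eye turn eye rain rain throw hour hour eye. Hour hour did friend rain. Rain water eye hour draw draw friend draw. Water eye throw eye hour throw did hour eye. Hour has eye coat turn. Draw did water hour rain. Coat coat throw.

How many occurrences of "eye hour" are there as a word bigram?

Scanning the 60 overlapping bigram windows for "eye hour":
  position 7–8: eye hour
  position 13–14: eye hour
  position 26–27: eye hour
  position 34–35: eye hour
  position 43–44: eye hour
  position 48–49: eye hour

6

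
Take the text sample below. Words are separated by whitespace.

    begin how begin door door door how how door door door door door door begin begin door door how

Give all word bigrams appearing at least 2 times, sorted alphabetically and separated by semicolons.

begin door; door door; door how

Bigram counts meeting the condition (at least 2 times):
  begin door: 2
  door door: 8
  door how: 2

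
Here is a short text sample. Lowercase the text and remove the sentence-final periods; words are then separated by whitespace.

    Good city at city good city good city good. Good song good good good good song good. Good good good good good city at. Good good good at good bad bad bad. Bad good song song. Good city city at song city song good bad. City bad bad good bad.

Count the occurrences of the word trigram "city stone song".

Scanning the 48 overlapping trigram windows for "city stone song":
  (none found)

0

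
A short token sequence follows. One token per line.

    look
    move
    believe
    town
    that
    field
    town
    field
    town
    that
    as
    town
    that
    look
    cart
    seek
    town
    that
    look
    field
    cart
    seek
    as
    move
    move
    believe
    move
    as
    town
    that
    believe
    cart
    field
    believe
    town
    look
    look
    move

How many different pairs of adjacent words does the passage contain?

38 tokens → 37 bigram windows in total.
Repeated bigrams (each contributes count−1 duplicates):
  town that: 5
  as town: 2
  believe town: 2
  cart seek: 2
  field town: 2
  look move: 2
  move believe: 2
  that look: 2
11 duplicate windows → 37 − 11 = 26 distinct.

26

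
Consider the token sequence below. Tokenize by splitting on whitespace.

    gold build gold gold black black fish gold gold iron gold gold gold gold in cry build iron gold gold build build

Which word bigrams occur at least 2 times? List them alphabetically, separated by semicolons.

Bigram counts meeting the condition (at least 2 times):
  gold build: 2
  gold gold: 6
  iron gold: 2

gold build; gold gold; iron gold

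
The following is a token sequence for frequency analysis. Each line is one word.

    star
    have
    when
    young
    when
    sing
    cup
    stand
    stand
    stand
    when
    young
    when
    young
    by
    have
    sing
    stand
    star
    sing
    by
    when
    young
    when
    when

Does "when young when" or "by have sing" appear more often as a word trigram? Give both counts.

"when young when": 3 occurrences
"by have sing": 1 occurrence

"when young when" (3 vs 1)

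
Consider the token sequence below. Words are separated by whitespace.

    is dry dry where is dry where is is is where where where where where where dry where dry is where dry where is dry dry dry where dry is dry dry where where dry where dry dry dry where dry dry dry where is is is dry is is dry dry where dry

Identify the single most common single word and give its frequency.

"dry", 23 times

Unigram frequencies (highest first):
  dry: 23
  where: 18
  is: 13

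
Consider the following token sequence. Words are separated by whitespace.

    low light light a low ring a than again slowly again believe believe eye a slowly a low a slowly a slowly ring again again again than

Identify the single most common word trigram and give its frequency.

Trigram frequencies (highest first):
  a slowly a: 2
  low light light: 1
  light light a: 1
  light a low: 1
  a low ring: 1
  low ring a: 1
  … (18 more, each ≤ 1)

"a slowly a", 2 times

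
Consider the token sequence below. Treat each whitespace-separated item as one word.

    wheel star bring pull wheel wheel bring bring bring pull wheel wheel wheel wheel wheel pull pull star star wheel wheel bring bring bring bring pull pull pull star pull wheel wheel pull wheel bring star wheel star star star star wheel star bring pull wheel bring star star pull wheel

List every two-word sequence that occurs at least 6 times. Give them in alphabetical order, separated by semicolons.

Bigram counts meeting the condition (at least 6 times):
  pull wheel: 6
  wheel wheel: 7

pull wheel; wheel wheel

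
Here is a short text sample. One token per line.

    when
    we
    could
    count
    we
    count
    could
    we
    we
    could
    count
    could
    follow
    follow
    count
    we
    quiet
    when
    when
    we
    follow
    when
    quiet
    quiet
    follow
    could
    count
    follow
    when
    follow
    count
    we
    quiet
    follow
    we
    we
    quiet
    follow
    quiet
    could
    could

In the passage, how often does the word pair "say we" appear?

0

Scanning the 40 overlapping bigram windows for "say we":
  (none found)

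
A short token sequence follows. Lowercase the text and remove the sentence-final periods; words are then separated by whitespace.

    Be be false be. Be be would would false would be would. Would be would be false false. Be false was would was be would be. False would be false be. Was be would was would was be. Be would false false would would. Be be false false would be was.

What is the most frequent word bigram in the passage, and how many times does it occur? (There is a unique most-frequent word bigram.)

"would be", 7 times

Bigram frequencies (highest first):
  would be: 7
  be false: 6
  be would: 6
  be be: 5
  false would: 4
  false be: 3
  … (8 more, each ≤ 3)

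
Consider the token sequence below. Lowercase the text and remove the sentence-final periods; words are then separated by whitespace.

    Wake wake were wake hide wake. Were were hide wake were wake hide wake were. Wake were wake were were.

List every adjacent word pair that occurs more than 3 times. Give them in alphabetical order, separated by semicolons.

Bigram counts meeting the condition (more than 3 times):
  wake were: 6
  were wake: 4

wake were; were wake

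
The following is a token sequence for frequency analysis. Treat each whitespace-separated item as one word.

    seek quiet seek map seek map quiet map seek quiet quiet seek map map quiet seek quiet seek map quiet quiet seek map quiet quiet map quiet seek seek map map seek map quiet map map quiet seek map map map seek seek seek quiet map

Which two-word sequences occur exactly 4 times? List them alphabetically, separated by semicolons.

map seek; quiet map; seek quiet

Bigram counts meeting the condition (exactly 4 times):
  map seek: 4
  quiet map: 4
  seek quiet: 4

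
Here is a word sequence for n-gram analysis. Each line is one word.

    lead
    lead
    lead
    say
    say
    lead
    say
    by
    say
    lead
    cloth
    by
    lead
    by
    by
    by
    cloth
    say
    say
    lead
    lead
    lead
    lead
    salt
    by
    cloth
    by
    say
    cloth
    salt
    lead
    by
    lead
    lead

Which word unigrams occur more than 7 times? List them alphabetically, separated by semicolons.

by; lead

Unigram counts meeting the condition (more than 7 times):
  by: 8
  lead: 13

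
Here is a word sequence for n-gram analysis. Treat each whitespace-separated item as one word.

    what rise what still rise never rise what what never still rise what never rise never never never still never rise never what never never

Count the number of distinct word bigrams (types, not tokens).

12

25 tokens → 24 bigram windows in total.
Repeated bigrams (each contributes count−1 duplicates):
  never never: 3
  never rise: 3
  rise never: 3
  rise what: 3
  what never: 3
  never still: 2
  still rise: 2
12 duplicate windows → 24 − 12 = 12 distinct.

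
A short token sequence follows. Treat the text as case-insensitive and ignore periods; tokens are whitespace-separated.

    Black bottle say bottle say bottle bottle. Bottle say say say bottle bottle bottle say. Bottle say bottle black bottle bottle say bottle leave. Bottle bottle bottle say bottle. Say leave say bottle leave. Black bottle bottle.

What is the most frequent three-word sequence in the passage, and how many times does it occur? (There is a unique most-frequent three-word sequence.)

Trigram frequencies (highest first):
  bottle say bottle: 6
  bottle bottle say: 4
  say bottle say: 3
  bottle bottle bottle: 3
  say bottle bottle: 2
  black bottle bottle: 2
  … (14 more, each ≤ 2)

"bottle say bottle", 6 times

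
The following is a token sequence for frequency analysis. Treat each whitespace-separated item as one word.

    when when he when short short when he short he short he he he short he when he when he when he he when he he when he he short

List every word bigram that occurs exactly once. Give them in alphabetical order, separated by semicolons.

Bigram counts meeting the condition (exactly once):
  short short: 1
  short when: 1
  when short: 1
  when when: 1

short short; short when; when short; when when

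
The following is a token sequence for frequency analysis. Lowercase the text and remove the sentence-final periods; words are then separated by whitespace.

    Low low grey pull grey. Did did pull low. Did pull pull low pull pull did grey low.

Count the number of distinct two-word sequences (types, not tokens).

14

18 tokens → 17 bigram windows in total.
Repeated bigrams (each contributes count−1 duplicates):
  did pull: 2
  pull low: 2
  pull pull: 2
3 duplicate windows → 17 − 3 = 14 distinct.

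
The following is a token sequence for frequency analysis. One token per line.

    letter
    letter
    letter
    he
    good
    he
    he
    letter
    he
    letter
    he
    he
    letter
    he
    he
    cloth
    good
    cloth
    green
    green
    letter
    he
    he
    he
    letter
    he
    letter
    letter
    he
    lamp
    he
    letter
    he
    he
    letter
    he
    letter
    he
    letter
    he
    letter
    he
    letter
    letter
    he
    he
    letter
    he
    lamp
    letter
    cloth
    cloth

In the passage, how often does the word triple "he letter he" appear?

Scanning the 50 overlapping trigram windows for "he letter he":
  position 7–9: he letter he
  position 9–11: he letter he
  position 12–14: he letter he
  position 24–26: he letter he
  position 31–33: he letter he
  position 34–36: he letter he
  position 36–38: he letter he
  position 38–40: he letter he
  position 40–42: he letter he
  position 46–48: he letter he

10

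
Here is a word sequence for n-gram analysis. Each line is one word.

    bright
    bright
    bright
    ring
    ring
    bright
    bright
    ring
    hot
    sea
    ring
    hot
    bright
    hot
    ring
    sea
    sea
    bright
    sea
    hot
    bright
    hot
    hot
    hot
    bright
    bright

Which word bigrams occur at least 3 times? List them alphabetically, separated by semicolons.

bright bright; hot bright

Bigram counts meeting the condition (at least 3 times):
  bright bright: 4
  hot bright: 3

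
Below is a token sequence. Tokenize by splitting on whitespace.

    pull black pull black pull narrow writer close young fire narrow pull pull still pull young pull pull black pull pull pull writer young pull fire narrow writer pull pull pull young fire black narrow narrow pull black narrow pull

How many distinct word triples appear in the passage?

35

40 tokens → 38 trigram windows in total.
Repeated trigrams (each contributes count−1 duplicates):
  pull black pull: 3
  pull pull pull: 2
3 duplicate windows → 38 − 3 = 35 distinct.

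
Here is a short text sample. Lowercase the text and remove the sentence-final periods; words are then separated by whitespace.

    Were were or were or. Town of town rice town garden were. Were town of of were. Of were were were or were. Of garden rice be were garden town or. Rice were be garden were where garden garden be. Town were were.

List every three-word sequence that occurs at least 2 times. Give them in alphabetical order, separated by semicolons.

were or were; were were or

Trigram counts meeting the condition (at least 2 times):
  were or were: 2
  were were or: 2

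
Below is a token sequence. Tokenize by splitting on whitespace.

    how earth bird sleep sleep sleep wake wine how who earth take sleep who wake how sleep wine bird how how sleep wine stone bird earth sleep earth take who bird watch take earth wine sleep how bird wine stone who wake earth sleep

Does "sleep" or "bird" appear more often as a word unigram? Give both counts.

"sleep": 9 occurrences
"bird": 5 occurrences

"sleep" (9 vs 5)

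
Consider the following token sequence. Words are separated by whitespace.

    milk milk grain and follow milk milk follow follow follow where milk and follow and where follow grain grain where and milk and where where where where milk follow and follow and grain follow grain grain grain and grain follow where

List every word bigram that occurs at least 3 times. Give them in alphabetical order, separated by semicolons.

and follow; follow and; grain grain; where where

Bigram counts meeting the condition (at least 3 times):
  and follow: 3
  follow and: 3
  grain grain: 3
  where where: 3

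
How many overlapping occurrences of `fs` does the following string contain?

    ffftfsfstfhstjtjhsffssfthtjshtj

Sliding a length-2 window over the 31 characters (30 positions):
  position 5–6: fs
  position 7–8: fs
  position 20–21: fs

3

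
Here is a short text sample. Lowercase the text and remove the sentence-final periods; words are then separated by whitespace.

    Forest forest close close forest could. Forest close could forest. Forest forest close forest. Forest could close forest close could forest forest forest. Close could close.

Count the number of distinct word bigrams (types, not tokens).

26 tokens → 25 bigram windows in total.
Repeated bigrams (each contributes count−1 duplicates):
  forest forest: 6
  forest close: 5
  close could: 3
  close forest: 3
  could forest: 3
  could close: 2
  forest could: 2
17 duplicate windows → 25 − 17 = 8 distinct.

8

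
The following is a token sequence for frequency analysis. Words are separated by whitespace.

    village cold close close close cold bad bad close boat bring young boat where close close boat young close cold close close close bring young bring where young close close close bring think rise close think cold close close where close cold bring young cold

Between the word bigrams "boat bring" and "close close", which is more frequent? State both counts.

"close close" (8 vs 1)

"boat bring": 1 occurrence
"close close": 8 occurrences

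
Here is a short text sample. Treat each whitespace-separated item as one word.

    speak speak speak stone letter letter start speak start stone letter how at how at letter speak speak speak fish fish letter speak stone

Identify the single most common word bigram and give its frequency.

Bigram frequencies (highest first):
  speak speak: 4
  speak stone: 2
  stone letter: 2
  how at: 2
  letter speak: 2
  letter letter: 1
  … (10 more, each ≤ 1)

"speak speak", 4 times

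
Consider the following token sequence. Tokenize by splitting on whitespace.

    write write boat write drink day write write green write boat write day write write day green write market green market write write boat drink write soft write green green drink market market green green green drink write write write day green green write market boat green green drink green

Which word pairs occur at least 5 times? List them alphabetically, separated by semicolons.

green green; write write

Bigram counts meeting the condition (at least 5 times):
  green green: 5
  write write: 6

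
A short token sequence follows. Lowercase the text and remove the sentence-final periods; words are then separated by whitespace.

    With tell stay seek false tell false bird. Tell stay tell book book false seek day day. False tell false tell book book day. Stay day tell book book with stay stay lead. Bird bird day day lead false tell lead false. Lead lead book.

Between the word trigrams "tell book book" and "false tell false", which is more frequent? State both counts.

"tell book book" (3 vs 2)

"tell book book": 3 occurrences
"false tell false": 2 occurrences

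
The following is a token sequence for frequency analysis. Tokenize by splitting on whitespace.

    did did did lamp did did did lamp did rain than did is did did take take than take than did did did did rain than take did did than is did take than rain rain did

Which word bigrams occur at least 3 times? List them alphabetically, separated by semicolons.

Bigram counts meeting the condition (at least 3 times):
  did did: 9
  take than: 3

did did; take than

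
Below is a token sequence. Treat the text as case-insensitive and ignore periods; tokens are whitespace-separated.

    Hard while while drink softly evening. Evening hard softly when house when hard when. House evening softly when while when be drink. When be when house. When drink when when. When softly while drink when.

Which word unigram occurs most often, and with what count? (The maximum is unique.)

"when", 12 times

Unigram frequencies (highest first):
  when: 12
  while: 4
  drink: 4
  softly: 4
  hard: 3
  evening: 3
  … (2 more, each ≤ 3)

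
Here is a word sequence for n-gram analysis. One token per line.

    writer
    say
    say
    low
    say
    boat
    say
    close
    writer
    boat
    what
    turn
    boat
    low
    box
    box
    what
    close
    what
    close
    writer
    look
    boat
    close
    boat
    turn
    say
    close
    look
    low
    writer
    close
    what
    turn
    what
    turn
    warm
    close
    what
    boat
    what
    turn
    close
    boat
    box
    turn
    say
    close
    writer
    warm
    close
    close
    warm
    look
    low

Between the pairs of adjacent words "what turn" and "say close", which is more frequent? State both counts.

"what turn" (4 vs 3)

"what turn": 4 occurrences
"say close": 3 occurrences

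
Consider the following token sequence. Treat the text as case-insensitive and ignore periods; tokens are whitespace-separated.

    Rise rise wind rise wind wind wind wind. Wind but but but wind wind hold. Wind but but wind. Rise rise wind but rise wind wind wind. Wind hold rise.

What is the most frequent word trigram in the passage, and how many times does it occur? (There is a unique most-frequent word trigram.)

"wind wind wind", 5 times

Trigram frequencies (highest first):
  wind wind wind: 5
  rise rise wind: 2
  rise wind wind: 2
  wind but but: 2
  but but wind: 2
  wind wind hold: 2
  … (13 more, each ≤ 1)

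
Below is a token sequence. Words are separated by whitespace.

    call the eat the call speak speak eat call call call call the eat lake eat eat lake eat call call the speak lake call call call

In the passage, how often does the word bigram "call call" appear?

Scanning the 26 overlapping bigram windows for "call call":
  position 9–10: call call
  position 10–11: call call
  position 11–12: call call
  position 20–21: call call
  position 25–26: call call
  position 26–27: call call

6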